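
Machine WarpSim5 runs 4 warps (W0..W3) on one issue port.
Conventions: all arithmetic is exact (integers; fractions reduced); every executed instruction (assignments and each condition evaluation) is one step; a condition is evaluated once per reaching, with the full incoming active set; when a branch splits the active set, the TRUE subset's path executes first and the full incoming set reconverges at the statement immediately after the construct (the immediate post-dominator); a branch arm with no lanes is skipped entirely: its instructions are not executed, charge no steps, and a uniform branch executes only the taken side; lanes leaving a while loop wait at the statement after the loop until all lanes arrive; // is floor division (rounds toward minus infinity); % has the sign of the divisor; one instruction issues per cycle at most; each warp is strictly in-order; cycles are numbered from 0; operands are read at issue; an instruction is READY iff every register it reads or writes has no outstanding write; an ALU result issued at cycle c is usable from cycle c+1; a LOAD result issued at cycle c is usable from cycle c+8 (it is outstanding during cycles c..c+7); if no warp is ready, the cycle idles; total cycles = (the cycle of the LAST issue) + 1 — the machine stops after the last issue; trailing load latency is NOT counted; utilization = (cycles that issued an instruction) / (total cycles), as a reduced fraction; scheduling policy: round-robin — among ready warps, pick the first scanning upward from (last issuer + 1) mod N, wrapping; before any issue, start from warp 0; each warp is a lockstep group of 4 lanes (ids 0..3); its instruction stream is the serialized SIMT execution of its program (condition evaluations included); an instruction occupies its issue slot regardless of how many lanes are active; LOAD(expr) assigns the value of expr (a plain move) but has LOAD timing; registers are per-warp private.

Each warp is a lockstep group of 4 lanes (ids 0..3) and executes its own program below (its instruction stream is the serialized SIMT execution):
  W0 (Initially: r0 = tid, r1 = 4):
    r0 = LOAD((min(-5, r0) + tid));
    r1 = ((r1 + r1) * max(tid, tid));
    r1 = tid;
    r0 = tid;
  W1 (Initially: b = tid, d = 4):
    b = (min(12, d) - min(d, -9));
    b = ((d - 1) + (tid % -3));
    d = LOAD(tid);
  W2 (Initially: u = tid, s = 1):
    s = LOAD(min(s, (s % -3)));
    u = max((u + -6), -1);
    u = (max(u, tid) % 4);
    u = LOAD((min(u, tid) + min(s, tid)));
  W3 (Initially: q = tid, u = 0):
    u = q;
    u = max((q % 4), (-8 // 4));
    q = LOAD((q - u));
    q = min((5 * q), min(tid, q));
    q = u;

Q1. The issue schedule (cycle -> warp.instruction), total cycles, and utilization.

cycle 0: W0.I0
cycle 1: W1.I0
cycle 2: W2.I0
cycle 3: W3.I0
cycle 4: W0.I1
cycle 5: W1.I1
cycle 6: W2.I1
cycle 7: W3.I1
cycle 8: W0.I2
cycle 9: W1.I2
cycle 10: W2.I2
cycle 11: W3.I2
cycle 12: W0.I3
cycle 13: W2.I3
cycle 14: idle
cycle 15: idle
cycle 16: idle
cycle 17: idle
cycle 18: idle
cycle 19: W3.I3
cycle 20: W3.I4

Answer: 21 cycles, utilization 16/21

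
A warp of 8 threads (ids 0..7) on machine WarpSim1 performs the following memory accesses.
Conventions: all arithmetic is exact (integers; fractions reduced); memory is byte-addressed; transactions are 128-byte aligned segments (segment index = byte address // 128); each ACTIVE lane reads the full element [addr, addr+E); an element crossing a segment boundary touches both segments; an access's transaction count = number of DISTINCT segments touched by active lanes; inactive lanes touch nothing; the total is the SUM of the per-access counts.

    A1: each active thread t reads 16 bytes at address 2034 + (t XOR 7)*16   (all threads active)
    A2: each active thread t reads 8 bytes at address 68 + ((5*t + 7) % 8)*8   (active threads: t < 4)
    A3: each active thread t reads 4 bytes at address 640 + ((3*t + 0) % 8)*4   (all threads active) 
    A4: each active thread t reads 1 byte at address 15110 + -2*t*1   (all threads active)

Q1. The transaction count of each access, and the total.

A1: 2 transactions
A2: 2 transactions
A3: 1 transaction
A4: 2 transactions

Answer: 2,2,1,2; total 7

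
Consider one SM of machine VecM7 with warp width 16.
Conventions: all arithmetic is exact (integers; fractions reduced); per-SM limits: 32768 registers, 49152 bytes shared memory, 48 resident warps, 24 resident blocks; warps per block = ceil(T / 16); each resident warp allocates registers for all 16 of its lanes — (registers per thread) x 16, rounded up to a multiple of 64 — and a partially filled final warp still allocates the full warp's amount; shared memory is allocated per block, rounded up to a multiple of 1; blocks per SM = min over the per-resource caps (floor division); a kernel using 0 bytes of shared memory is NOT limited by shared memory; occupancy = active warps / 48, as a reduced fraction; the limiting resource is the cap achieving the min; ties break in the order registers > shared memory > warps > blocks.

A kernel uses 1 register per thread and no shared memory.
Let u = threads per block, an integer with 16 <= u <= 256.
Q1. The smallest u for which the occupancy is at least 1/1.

Answer: u = 17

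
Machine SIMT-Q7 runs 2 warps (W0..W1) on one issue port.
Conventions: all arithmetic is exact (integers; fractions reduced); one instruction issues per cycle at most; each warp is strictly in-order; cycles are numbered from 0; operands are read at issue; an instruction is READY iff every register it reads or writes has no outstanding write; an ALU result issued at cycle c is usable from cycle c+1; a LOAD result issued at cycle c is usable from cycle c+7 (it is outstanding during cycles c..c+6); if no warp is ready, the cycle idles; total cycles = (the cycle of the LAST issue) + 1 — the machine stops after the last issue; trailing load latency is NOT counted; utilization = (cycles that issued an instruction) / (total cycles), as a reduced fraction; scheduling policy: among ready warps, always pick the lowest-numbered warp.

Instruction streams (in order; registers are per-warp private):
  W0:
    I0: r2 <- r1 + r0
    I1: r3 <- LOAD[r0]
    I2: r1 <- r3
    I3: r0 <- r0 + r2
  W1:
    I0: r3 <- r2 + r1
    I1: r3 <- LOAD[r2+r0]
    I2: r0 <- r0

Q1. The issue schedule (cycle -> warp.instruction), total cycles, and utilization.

cycle 0: W0.I0
cycle 1: W0.I1
cycle 2: W1.I0
cycle 3: W1.I1
cycle 4: W1.I2
cycle 5: idle
cycle 6: idle
cycle 7: idle
cycle 8: W0.I2
cycle 9: W0.I3

Answer: 10 cycles, utilization 7/10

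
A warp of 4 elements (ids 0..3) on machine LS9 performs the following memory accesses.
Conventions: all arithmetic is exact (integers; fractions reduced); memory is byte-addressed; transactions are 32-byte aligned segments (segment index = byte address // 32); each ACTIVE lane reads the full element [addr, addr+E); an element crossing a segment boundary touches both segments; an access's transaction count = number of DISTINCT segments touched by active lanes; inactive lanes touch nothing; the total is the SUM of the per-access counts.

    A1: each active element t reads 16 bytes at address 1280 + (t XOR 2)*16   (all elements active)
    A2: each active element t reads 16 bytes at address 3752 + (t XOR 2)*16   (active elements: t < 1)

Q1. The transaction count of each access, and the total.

A1: 2 transactions
A2: 1 transaction

Answer: 2,1; total 3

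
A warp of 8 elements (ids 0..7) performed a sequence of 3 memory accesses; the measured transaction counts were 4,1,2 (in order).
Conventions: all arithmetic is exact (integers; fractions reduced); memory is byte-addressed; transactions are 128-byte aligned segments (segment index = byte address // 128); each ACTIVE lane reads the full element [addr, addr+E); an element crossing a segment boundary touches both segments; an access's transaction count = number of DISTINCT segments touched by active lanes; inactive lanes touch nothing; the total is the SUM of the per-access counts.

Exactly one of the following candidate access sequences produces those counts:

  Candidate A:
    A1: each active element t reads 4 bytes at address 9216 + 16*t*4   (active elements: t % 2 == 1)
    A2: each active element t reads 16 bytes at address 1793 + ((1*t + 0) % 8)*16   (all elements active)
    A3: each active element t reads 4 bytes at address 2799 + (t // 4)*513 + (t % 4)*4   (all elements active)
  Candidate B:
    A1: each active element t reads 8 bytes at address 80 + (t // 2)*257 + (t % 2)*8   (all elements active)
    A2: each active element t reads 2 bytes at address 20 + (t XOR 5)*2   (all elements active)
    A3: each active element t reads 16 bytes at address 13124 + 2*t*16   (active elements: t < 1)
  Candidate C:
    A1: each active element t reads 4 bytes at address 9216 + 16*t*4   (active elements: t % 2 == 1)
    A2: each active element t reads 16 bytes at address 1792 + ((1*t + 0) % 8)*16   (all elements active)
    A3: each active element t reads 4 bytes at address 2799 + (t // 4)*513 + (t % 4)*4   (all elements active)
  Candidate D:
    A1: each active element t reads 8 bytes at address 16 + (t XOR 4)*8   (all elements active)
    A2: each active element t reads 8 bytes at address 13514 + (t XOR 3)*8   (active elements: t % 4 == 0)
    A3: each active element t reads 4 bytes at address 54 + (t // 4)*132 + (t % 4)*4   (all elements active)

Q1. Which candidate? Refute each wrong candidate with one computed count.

A: A2 gives 2 transactions, not 1
B: A3 gives 1 transaction, not 2
D: A1 gives 1 transaction, not 4
C: all counts match (4,1,2)

Answer: C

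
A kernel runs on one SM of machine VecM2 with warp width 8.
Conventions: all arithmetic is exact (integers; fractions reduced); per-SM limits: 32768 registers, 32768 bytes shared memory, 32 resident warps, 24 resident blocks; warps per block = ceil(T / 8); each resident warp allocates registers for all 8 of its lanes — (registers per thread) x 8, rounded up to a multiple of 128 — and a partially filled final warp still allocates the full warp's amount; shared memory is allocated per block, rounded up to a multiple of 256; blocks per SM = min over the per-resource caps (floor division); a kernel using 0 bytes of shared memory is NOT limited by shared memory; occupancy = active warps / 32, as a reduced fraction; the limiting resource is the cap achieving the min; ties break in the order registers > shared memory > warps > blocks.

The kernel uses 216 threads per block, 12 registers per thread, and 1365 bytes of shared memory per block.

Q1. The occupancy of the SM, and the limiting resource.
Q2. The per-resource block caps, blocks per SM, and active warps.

Answer: occupancy 27/32, limited by warps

registers: 9 blocks
shared memory: 21 blocks
warps: 1 block
blocks: 24 blocks

Answer: 1 block, 27 active warps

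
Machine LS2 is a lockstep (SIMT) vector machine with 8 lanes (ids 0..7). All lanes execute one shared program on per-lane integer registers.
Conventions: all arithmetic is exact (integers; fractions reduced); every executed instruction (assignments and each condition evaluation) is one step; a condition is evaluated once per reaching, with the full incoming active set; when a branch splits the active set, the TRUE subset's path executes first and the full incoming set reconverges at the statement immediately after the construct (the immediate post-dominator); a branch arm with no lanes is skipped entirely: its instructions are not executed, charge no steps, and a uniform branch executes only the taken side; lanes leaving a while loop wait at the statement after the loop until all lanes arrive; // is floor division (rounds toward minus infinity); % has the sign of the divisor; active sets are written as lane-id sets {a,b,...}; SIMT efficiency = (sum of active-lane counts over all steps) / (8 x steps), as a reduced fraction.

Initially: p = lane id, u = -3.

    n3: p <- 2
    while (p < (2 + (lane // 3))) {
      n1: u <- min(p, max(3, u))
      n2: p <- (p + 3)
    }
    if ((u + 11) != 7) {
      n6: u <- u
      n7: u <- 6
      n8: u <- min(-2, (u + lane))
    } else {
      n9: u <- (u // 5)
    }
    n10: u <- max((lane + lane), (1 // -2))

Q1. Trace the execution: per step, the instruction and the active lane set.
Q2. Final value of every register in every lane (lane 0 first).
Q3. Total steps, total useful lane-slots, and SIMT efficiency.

step 0: p <- 2                       {0,1,2,3,4,5,6,7}
step 1: eval (p < (2 + (lane // 3))) {0,1,2,3,4,5,6,7}
step 2: u <- min(p, max(3, u))       {3,4,5,6,7}
step 3: p <- (p + 3)                 {3,4,5,6,7}
step 4: eval (p < (2 + (lane // 3))) {3,4,5,6,7}
step 5: eval ((u + 11) != 7)         {0,1,2,3,4,5,6,7}
step 6: u <- u                       {0,1,2,3,4,5,6,7}
step 7: u <- 6                       {0,1,2,3,4,5,6,7}
step 8: u <- min(-2, (u + lane))     {0,1,2,3,4,5,6,7}
step 9: u <- max((lane + lane), (1 // -2)) {0,1,2,3,4,5,6,7}

Answer: 10 steps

p: 2,2,2,5,5,5,5,5
u: 0,2,4,6,8,10,12,14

steps = 10; useful = 71; efficiency = 71/80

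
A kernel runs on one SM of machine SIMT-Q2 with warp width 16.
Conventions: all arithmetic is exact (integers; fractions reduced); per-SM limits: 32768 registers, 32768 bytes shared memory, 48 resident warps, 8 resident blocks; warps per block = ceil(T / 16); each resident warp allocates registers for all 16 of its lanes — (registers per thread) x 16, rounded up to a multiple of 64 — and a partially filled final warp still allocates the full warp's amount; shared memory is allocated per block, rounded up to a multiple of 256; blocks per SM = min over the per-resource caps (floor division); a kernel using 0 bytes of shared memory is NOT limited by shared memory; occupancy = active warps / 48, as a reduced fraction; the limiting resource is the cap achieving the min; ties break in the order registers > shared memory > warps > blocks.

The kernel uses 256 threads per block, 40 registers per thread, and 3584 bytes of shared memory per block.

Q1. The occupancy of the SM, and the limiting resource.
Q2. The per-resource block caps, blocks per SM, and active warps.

Answer: occupancy 1, limited by registers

registers: 3 blocks
shared memory: 9 blocks
warps: 3 blocks
blocks: 8 blocks

Answer: 3 blocks, 48 active warps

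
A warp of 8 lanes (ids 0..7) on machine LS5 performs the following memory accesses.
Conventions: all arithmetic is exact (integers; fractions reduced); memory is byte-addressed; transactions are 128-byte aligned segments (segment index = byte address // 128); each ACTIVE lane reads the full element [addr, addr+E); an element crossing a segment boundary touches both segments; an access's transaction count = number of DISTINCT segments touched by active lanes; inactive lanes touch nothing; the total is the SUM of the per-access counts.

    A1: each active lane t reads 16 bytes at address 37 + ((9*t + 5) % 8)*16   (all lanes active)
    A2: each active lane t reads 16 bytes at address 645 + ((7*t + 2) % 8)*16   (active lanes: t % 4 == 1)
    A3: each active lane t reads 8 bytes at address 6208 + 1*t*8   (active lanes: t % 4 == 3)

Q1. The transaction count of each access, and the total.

A1: 2 transactions
A2: 1 transaction
A3: 1 transaction

Answer: 2,1,1; total 4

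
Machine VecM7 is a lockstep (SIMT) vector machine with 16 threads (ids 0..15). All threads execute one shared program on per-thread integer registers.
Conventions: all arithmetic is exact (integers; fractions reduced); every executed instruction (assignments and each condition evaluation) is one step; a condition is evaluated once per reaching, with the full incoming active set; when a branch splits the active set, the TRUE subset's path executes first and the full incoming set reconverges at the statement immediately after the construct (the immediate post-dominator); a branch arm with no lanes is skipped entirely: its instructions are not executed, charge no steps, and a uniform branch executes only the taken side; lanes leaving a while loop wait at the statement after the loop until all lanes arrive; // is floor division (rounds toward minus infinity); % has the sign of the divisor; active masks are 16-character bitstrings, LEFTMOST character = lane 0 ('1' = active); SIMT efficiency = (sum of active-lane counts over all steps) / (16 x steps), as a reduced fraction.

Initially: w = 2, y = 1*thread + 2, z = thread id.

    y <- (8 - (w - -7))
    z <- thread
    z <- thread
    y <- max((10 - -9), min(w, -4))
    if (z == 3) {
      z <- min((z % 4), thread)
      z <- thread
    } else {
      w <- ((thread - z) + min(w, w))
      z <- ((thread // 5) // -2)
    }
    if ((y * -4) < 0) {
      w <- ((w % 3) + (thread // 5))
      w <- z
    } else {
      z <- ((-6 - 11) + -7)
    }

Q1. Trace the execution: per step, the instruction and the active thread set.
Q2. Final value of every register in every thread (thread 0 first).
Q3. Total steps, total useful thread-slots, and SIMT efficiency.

step 0: y <- (8 - (w - -7))          1111111111111111
step 1: z <- thread                  1111111111111111
step 2: z <- thread                  1111111111111111
step 3: y <- max((10 - -9), min(w, -4)) 1111111111111111
step 4: eval (z == 3)                1111111111111111
step 5: z <- min((z % 4), thread)    0001000000000000
step 6: z <- thread                  0001000000000000
step 7: w <- ((thread - z) + min(w, w)) 1110111111111111
step 8: z <- ((thread // 5) // -2)   1110111111111111
step 9: eval ((y * -4) < 0)          1111111111111111
step 10: w <- ((w % 3) + (thread // 5)) 1111111111111111
step 11: w <- z                       1111111111111111

Answer: 12 steps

w: 0,0,0,3,0,-1,-1,-1,-1,-1,-1,-1,-1,-1,-1,-2
y: 19,19,19,19,19,19,19,19,19,19,19,19,19,19,19,19
z: 0,0,0,3,0,-1,-1,-1,-1,-1,-1,-1,-1,-1,-1,-2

steps = 12; useful = 160; efficiency = 160/192 = 5/6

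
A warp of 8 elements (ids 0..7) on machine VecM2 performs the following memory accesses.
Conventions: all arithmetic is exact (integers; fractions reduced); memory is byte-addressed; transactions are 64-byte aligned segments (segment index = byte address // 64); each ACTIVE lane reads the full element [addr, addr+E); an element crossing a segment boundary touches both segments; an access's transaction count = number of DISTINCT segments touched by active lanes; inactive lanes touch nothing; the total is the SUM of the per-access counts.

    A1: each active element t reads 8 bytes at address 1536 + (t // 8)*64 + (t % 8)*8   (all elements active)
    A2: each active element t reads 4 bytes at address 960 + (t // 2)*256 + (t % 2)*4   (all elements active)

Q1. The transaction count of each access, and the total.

A1: 1 transaction
A2: 4 transactions

Answer: 1,4; total 5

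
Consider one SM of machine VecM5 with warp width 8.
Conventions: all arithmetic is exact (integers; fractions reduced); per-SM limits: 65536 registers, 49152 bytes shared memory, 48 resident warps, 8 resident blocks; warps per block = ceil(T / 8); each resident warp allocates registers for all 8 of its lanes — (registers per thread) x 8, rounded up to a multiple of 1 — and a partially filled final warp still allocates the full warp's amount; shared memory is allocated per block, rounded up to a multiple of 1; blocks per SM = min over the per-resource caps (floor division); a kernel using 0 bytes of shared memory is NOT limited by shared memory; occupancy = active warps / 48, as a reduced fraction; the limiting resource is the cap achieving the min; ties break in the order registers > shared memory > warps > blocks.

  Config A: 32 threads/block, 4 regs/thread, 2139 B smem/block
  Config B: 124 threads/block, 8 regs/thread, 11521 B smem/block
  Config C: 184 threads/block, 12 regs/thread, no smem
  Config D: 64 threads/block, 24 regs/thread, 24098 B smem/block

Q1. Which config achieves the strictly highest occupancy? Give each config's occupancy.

occupancies: A 2/3, B 1, C 23/24, D 1/3

Answer: B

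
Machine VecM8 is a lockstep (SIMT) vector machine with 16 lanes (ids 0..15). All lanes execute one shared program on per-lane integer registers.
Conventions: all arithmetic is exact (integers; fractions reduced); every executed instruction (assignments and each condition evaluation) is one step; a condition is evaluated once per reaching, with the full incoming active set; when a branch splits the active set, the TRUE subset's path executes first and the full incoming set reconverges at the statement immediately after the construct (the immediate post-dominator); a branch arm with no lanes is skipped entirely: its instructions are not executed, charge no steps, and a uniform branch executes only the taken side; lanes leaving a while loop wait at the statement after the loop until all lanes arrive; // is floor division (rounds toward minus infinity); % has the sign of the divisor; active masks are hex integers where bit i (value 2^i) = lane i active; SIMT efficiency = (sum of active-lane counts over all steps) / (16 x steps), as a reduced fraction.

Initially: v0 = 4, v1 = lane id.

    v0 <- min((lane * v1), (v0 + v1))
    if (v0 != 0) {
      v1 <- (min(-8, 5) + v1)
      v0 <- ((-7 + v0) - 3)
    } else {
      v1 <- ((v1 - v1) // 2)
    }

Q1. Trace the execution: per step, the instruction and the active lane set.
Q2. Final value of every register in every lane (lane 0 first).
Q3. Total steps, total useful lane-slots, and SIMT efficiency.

step 0: v0 <- min((lane * v1), (v0 + v1)) 0xffff
step 1: eval (v0 != 0)               0xffff
step 2: v1 <- (min(-8, 5) + v1)      0xfffe
step 3: v0 <- ((-7 + v0) - 3)        0xfffe
step 4: v1 <- ((v1 - v1) // 2)       0x0001

Answer: 5 steps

v0: 0,-9,-6,-3,-2,-1,0,1,2,3,4,5,6,7,8,9
v1: 0,-7,-6,-5,-4,-3,-2,-1,0,1,2,3,4,5,6,7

steps = 5; useful = 63; efficiency = 63/80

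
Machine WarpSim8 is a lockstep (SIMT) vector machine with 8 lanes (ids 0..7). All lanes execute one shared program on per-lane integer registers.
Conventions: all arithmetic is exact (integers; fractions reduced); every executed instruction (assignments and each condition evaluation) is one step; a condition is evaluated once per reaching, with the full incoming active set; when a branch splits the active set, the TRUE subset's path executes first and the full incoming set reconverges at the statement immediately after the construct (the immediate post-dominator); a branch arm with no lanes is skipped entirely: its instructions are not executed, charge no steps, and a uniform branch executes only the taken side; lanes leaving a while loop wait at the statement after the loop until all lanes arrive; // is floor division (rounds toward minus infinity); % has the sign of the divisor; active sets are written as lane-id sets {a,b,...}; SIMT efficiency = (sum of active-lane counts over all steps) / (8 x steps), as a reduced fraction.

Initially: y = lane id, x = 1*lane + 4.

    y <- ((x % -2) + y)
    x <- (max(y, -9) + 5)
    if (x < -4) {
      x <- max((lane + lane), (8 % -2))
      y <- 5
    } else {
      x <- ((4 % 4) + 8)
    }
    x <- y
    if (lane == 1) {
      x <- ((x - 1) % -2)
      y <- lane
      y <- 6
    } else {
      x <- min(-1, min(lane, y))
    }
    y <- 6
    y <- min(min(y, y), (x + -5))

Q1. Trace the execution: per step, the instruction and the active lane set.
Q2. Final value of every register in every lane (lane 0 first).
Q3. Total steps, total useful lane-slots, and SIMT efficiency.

step 0: y <- ((x % -2) + y)          {0,1,2,3,4,5,6,7}
step 1: x <- (max(y, -9) + 5)        {0,1,2,3,4,5,6,7}
step 2: eval (x < -4)                {0,1,2,3,4,5,6,7}
step 3: x <- ((4 % 4) + 8)           {0,1,2,3,4,5,6,7}
step 4: x <- y                       {0,1,2,3,4,5,6,7}
step 5: eval (lane == 1)             {0,1,2,3,4,5,6,7}
step 6: x <- ((x - 1) % -2)          {1}
step 7: y <- lane                    {1}
step 8: y <- 6                       {1}
step 9: x <- min(-1, min(lane, y))   {0,2,3,4,5,6,7}
step 10: y <- 6                       {0,1,2,3,4,5,6,7}
step 11: y <- min(min(y, y), (x + -5)) {0,1,2,3,4,5,6,7}

Answer: 12 steps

y: -6,-6,-6,-6,-6,-6,-6,-6
x: -1,-1,-1,-1,-1,-1,-1,-1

steps = 12; useful = 74; efficiency = 74/96 = 37/48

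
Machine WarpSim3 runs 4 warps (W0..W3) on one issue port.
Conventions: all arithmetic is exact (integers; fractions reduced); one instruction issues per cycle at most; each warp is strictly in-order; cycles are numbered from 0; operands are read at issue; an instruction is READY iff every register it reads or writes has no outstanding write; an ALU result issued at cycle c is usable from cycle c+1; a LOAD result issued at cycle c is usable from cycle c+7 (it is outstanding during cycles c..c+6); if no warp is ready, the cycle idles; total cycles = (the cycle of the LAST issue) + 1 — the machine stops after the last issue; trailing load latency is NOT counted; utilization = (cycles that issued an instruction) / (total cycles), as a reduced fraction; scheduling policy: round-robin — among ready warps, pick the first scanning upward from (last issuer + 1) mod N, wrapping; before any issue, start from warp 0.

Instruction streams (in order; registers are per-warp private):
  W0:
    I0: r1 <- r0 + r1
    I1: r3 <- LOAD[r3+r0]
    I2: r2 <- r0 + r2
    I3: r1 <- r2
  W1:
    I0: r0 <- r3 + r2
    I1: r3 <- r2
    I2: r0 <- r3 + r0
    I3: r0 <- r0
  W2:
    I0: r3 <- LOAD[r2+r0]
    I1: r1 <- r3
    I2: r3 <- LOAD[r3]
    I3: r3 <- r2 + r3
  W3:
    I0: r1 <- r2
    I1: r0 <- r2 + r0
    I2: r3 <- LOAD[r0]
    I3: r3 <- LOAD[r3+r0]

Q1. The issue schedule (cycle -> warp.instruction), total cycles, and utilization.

cycle 0: W0.I0
cycle 1: W1.I0
cycle 2: W2.I0
cycle 3: W3.I0
cycle 4: W0.I1
cycle 5: W1.I1
cycle 6: W3.I1
cycle 7: W0.I2
cycle 8: W1.I2
cycle 9: W2.I1
cycle 10: W3.I2
cycle 11: W0.I3
cycle 12: W1.I3
cycle 13: W2.I2
cycle 14: idle
cycle 15: idle
cycle 16: idle
cycle 17: W3.I3
cycle 18: idle
cycle 19: idle
cycle 20: W2.I3

Answer: 21 cycles, utilization 16/21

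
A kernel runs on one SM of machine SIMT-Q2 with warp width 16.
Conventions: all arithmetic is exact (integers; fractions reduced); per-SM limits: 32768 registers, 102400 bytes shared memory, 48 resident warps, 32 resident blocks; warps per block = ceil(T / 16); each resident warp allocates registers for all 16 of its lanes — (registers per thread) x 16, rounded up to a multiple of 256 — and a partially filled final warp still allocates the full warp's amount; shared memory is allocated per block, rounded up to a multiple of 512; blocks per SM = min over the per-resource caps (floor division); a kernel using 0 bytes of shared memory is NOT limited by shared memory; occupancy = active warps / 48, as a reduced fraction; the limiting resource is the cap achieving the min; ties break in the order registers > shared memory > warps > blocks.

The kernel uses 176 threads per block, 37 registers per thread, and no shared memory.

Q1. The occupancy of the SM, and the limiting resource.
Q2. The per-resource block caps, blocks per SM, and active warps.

Answer: occupancy 11/16, limited by registers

registers: 3 blocks
shared memory: no limit (kernel uses none)
warps: 4 blocks
blocks: 32 blocks

Answer: 3 blocks, 33 active warps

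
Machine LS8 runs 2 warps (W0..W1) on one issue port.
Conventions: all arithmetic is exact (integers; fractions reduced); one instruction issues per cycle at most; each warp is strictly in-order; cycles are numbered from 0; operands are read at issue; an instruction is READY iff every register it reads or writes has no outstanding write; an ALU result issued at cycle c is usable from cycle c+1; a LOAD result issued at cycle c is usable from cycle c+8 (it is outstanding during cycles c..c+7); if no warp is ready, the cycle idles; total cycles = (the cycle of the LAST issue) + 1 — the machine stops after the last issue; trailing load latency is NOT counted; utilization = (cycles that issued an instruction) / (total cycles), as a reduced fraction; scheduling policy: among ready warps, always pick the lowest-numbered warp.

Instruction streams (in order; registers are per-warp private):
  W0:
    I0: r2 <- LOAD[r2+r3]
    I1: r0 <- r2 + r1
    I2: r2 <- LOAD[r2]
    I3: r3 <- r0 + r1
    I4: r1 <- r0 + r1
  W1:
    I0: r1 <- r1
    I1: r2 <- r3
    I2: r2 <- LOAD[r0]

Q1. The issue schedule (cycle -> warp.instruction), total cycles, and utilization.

cycle 0: W0.I0
cycle 1: W1.I0
cycle 2: W1.I1
cycle 3: W1.I2
cycle 4: idle
cycle 5: idle
cycle 6: idle
cycle 7: idle
cycle 8: W0.I1
cycle 9: W0.I2
cycle 10: W0.I3
cycle 11: W0.I4

Answer: 12 cycles, utilization 2/3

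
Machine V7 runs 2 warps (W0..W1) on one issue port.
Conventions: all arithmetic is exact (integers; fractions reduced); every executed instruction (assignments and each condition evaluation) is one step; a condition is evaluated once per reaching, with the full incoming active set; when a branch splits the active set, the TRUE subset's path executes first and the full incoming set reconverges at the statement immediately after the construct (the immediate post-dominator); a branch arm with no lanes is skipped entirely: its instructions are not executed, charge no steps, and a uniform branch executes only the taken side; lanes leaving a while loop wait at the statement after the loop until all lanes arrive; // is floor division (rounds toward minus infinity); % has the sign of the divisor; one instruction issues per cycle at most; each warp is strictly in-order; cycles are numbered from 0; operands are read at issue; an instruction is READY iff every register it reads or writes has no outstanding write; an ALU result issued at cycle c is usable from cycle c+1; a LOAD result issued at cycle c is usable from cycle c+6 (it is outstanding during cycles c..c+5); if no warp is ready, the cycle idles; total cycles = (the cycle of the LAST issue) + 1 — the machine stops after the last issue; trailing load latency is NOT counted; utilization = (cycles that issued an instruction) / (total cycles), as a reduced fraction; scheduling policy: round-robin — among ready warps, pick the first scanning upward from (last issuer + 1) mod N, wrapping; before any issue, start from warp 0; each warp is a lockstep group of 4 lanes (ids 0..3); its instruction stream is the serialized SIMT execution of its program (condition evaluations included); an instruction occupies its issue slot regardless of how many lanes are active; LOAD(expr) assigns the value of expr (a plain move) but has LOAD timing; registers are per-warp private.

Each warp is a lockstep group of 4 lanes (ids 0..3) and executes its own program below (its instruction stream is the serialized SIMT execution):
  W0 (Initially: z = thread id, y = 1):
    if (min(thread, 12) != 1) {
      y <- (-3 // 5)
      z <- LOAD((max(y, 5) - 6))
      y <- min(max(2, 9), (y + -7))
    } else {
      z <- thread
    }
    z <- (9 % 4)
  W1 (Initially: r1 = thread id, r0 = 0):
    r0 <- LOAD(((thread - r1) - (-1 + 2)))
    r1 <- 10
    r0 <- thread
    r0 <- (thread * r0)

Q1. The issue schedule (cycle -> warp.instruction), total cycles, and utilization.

cycle 0: W0.I0
cycle 1: W1.I0
cycle 2: W0.I1
cycle 3: W1.I1
cycle 4: W0.I2
cycle 5: W0.I3
cycle 6: idle
cycle 7: W1.I2
cycle 8: W1.I3
cycle 9: idle
cycle 10: W0.I4
cycle 11: W0.I5

Answer: 12 cycles, utilization 5/6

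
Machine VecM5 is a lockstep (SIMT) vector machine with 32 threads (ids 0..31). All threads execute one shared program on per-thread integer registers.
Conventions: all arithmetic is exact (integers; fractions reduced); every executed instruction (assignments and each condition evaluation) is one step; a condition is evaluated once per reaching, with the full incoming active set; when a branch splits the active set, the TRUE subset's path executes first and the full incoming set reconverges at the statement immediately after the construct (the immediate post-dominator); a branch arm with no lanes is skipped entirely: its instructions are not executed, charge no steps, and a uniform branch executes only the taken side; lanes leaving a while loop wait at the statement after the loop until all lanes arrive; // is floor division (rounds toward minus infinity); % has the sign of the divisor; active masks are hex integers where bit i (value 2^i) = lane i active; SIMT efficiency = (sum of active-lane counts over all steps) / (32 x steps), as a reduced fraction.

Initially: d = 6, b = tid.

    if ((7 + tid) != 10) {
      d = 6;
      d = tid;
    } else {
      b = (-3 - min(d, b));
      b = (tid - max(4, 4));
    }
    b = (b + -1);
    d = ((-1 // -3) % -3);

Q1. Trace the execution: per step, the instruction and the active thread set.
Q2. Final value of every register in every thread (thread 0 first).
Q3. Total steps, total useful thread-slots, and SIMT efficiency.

step 0: eval ((7 + tid) != 10)       0xffffffff
step 1: d <- 6                       0xfffffff7
step 2: d <- tid                     0xfffffff7
step 3: b <- (-3 - min(d, b))        0x00000008
step 4: b <- (tid - max(4, 4))       0x00000008
step 5: b <- (b + -1)                0xffffffff
step 6: d <- ((-1 // -3) % -3)       0xffffffff

Answer: 7 steps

d: 0,0,0,0,0,0,0,0,0,0,0,0,0,0,0,0,0,0,0,0,0,0,0,0,0,0,0,0,0,0,0,0
b: -1,0,1,-2,3,4,5,6,7,8,9,10,11,12,13,14,15,16,17,18,19,20,21,22,23,24,25,26,27,28,29,30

steps = 7; useful = 160; efficiency = 160/224 = 5/7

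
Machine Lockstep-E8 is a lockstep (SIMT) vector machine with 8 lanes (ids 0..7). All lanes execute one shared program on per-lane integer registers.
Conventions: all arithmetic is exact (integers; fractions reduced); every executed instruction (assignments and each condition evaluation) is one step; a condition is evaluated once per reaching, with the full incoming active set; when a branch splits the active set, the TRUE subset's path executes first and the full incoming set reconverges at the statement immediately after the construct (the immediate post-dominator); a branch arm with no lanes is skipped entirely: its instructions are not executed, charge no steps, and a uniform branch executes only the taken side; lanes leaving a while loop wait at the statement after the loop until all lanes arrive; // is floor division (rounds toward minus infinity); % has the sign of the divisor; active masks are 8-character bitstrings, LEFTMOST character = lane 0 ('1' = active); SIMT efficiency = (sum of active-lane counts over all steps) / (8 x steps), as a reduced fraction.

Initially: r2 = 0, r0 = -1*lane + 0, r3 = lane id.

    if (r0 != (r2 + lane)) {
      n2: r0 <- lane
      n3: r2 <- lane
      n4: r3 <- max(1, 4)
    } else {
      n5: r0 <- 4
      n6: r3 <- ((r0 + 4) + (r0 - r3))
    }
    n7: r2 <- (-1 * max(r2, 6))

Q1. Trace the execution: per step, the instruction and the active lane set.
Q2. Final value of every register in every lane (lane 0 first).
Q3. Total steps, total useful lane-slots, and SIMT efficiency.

step 0: eval (r0 != (r2 + lane))     11111111
step 1: r0 <- lane                   01111111
step 2: r2 <- lane                   01111111
step 3: r3 <- max(1, 4)              01111111
step 4: r0 <- 4                      10000000
step 5: r3 <- ((r0 + 4) + (r0 - r3)) 10000000
step 6: r2 <- (-1 * max(r2, 6))      11111111

Answer: 7 steps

r2: -6,-6,-6,-6,-6,-6,-6,-7
r0: 4,1,2,3,4,5,6,7
r3: 12,4,4,4,4,4,4,4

steps = 7; useful = 39; efficiency = 39/56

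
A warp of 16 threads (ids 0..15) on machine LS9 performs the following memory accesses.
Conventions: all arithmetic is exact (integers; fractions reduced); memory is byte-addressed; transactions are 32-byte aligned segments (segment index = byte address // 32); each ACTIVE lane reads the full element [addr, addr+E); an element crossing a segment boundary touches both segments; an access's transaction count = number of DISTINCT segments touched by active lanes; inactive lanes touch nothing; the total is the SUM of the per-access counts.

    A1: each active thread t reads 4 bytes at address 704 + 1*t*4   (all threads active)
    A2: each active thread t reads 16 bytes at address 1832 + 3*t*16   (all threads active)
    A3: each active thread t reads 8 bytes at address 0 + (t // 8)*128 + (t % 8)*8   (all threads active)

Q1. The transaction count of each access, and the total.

A1: 2 transactions
A2: 24 transactions
A3: 4 transactions

Answer: 2,24,4; total 30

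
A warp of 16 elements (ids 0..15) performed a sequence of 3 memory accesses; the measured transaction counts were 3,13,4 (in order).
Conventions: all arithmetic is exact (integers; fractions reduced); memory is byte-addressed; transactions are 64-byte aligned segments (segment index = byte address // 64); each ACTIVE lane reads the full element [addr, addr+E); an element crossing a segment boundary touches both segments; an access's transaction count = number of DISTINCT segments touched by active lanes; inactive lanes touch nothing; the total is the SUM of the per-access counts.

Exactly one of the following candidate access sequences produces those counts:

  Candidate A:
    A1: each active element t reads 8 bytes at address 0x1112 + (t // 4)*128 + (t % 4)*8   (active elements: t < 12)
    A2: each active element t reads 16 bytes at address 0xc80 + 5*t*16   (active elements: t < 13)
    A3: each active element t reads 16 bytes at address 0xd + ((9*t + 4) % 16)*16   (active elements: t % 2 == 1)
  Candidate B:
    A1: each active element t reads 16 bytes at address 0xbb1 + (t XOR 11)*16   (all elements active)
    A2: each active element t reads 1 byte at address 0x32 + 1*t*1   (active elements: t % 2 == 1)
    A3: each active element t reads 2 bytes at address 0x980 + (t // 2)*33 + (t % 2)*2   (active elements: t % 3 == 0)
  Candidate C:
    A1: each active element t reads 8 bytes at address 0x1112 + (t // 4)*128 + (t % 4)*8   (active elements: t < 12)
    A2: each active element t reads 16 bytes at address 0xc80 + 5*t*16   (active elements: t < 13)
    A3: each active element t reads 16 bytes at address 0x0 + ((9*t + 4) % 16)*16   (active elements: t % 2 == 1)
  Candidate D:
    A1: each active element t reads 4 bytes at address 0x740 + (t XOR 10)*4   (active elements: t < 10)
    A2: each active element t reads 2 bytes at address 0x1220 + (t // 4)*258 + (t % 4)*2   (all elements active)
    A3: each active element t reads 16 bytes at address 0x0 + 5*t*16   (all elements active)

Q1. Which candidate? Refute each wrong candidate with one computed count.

A: A3 gives 5 transactions, not 4
B: A1 gives 5 transactions, not 3
D: A1 gives 1 transaction, not 3
C: all counts match (3,13,4)

Answer: C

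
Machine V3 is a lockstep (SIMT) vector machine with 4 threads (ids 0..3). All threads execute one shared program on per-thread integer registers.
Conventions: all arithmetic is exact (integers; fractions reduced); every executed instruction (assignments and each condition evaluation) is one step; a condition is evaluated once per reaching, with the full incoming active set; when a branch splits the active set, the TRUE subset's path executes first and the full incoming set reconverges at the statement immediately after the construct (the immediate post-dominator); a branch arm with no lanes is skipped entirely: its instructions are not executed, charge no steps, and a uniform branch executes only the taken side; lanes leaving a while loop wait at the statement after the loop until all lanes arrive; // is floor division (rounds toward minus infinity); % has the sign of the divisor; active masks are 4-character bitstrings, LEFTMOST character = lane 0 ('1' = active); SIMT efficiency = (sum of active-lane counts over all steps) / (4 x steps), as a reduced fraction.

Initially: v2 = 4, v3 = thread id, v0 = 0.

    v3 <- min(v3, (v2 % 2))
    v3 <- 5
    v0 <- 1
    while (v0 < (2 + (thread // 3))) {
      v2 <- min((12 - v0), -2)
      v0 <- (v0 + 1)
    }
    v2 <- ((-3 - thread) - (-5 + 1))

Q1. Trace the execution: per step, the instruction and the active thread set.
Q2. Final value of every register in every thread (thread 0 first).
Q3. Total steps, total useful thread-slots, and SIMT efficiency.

step 0: v3 <- min(v3, (v2 % 2))      1111
step 1: v3 <- 5                      1111
step 2: v0 <- 1                      1111
step 3: eval (v0 < (2 + (thread // 3))) 1111
step 4: v2 <- min((12 - v0), -2)     1111
step 5: v0 <- (v0 + 1)               1111
step 6: eval (v0 < (2 + (thread // 3))) 1111
step 7: v2 <- min((12 - v0), -2)     0001
step 8: v0 <- (v0 + 1)               0001
step 9: eval (v0 < (2 + (thread // 3))) 0001
step 10: v2 <- ((-3 - thread) - (-5 + 1)) 1111

Answer: 11 steps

v2: 1,0,-1,-2
v3: 5,5,5,5
v0: 2,2,2,3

steps = 11; useful = 35; efficiency = 35/44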